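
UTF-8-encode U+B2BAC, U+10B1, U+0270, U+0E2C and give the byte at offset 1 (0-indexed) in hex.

0xB2

U+B2BAC → 4-byte form F2 B2 AE AC at offsets 0–3.
Offset 1 falls in char 1's range; it's byte 2 of F2 B2 AE AC = 0xB2.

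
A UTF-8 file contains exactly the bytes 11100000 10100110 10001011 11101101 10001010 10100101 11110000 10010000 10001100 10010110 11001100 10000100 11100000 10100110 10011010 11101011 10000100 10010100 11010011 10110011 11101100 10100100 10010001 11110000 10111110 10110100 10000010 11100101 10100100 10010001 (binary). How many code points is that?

Byte at offset 0: 0xE0 = 11100000 → 3-byte char (#1). Advance 3.
Byte at offset 3: 0xED = 11101101 → 3-byte char (#2). Advance 3.
Byte at offset 6: 0xF0 = 11110000 → 4-byte char (#3). Advance 4.
Byte at offset 10: 0xCC = 11001100 → 2-byte char (#4). Advance 2.
Byte at offset 12: 0xE0 = 11100000 → 3-byte char (#5). Advance 3.
Byte at offset 15: 0xEB = 11101011 → 3-byte char (#6). Advance 3.
Byte at offset 18: 0xD3 = 11010011 → 2-byte char (#7). Advance 2.
Byte at offset 20: 0xEC = 11101100 → 3-byte char (#8). Advance 3.
Byte at offset 23: 0xF0 = 11110000 → 4-byte char (#9). Advance 4.
Byte at offset 27: 0xE5 = 11100101 → 3-byte char (#10). Advance 3.
Reached end at offset 30 after 10 code points.

10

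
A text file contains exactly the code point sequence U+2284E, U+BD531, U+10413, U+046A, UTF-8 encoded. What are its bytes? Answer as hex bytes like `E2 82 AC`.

F0 A2 A1 8E F2 BD 94 B1 F0 90 90 93 D1 AA

U+2284E: 4-byte form → F0 A2 A1 8E.
U+BD531: 4-byte form → F2 BD 94 B1.
U+10413: 4-byte form → F0 90 90 93.
U+046A: 2-byte form → D1 AA.
Concatenated (14 bytes): F0 A2 A1 8E F2 BD 94 B1 F0 90 90 93 D1 AA.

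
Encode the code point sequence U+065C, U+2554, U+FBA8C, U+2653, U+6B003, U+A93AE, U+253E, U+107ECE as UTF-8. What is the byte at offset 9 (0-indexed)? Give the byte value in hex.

U+065C → 2-byte form D9 9C at offsets 0–1.
U+2554 → 3-byte form E2 95 94 at offsets 2–4.
U+FBA8C → 4-byte form F3 BB AA 8C at offsets 5–8.
U+2653 → 3-byte form E2 99 93 at offsets 9–11.
Offset 9 falls in char 4's range; it's byte 1 of E2 99 93 = 0xE2.

0xE2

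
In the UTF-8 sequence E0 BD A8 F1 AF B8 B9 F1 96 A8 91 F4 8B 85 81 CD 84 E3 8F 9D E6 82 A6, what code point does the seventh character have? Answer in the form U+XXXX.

U+60A6

Offset 0: leading byte 0xE0 = 11100000 → 3-byte char #1 = E0 BD A8.
Offset 3: leading byte 0xF1 = 11110001 → 4-byte char #2 = F1 AF B8 B9.
Offset 7: leading byte 0xF1 = 11110001 → 4-byte char #3 = F1 96 A8 91.
Offset 11: leading byte 0xF4 = 11110100 → 4-byte char #4 = F4 8B 85 81.
Offset 15: leading byte 0xCD = 11001101 → 2-byte char #5 = CD 84.
Offset 17: leading byte 0xE3 = 11100011 → 3-byte char #6 = E3 8F 9D.
Offset 20: leading byte 0xE6 = 11100110 → 3-byte char #7 = E6 82 A6.
Leading byte 0xE6 = 11100110 matches 1110xxxx → 3-byte sequence.
Byte 1: 0xE6 = 11100110, payload 0110 (4 bits).
Byte 2: 0x82 = 10000010 (10xxxxxx ✓), payload 000010.
Byte 3: 0xA6 = 10100110 (10xxxxxx ✓), payload 100110.
Concatenate: 0110000010100110 = 0x60A6 (16 bits → U+60A6).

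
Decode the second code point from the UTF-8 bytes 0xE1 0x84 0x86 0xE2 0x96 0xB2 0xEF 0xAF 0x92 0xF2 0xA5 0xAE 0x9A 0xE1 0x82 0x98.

Offset 0: leading byte 0xE1 = 11100001 → 3-byte char #1 = E1 84 86.
Offset 3: leading byte 0xE2 = 11100010 → 3-byte char #2 = E2 96 B2.
Leading byte 0xE2 = 11100010 matches 1110xxxx → 3-byte sequence.
Byte 1: 0xE2 = 11100010, payload 0010 (4 bits).
Byte 2: 0x96 = 10010110 (10xxxxxx ✓), payload 010110.
Byte 3: 0xB2 = 10110010 (10xxxxxx ✓), payload 110010.
Concatenate: 0010010110110010 = 0x25B2 (16 bits → U+25B2).

U+25B2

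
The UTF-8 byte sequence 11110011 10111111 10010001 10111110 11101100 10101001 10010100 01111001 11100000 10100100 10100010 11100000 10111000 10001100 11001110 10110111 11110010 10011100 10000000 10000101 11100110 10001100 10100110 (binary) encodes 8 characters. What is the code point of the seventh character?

U+9C005

Offset 0: leading byte 0xF3 = 11110011 → 4-byte char #1 = F3 BF 91 BE.
Offset 4: leading byte 0xEC = 11101100 → 3-byte char #2 = EC A9 94.
Offset 7: leading byte 0x79 = 01111001 → 1-byte char #3 = 79.
Offset 8: leading byte 0xE0 = 11100000 → 3-byte char #4 = E0 A4 A2.
Offset 11: leading byte 0xE0 = 11100000 → 3-byte char #5 = E0 B8 8C.
Offset 14: leading byte 0xCE = 11001110 → 2-byte char #6 = CE B7.
Offset 16: leading byte 0xF2 = 11110010 → 4-byte char #7 = F2 9C 80 85.
Leading byte 0xF2 = 11110010 matches 11110xxx → 4-byte sequence.
Byte 1: 0xF2 = 11110010, payload 010 (3 bits).
Byte 2: 0x9C = 10011100 (10xxxxxx ✓), payload 011100.
Byte 3: 0x80 = 10000000 (10xxxxxx ✓), payload 000000.
Byte 4: 0x85 = 10000101 (10xxxxxx ✓), payload 000101.
Concatenate: 010011100000000000101 = 0x9C005 (21 bits → U+9C005).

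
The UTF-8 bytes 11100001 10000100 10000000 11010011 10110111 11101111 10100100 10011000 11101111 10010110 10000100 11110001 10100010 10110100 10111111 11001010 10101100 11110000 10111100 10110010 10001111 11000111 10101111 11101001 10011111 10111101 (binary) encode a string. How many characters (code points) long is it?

Byte at offset 0: 0xE1 = 11100001 → 3-byte char (#1). Advance 3.
Byte at offset 3: 0xD3 = 11010011 → 2-byte char (#2). Advance 2.
Byte at offset 5: 0xEF = 11101111 → 3-byte char (#3). Advance 3.
Byte at offset 8: 0xEF = 11101111 → 3-byte char (#4). Advance 3.
Byte at offset 11: 0xF1 = 11110001 → 4-byte char (#5). Advance 4.
Byte at offset 15: 0xCA = 11001010 → 2-byte char (#6). Advance 2.
Byte at offset 17: 0xF0 = 11110000 → 4-byte char (#7). Advance 4.
Byte at offset 21: 0xC7 = 11000111 → 2-byte char (#8). Advance 2.
Byte at offset 23: 0xE9 = 11101001 → 3-byte char (#9). Advance 3.
Reached end at offset 26 after 9 code points.

9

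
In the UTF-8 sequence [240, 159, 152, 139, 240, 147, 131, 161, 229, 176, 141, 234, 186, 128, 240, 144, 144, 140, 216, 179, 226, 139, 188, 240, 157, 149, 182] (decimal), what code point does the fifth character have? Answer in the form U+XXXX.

Offset 0: leading byte 0xF0 = 11110000 → 4-byte char #1 = F0 9F 98 8B.
Offset 4: leading byte 0xF0 = 11110000 → 4-byte char #2 = F0 93 83 A1.
Offset 8: leading byte 0xE5 = 11100101 → 3-byte char #3 = E5 B0 8D.
Offset 11: leading byte 0xEA = 11101010 → 3-byte char #4 = EA BA 80.
Offset 14: leading byte 0xF0 = 11110000 → 4-byte char #5 = F0 90 90 8C.
Leading byte 0xF0 = 11110000 matches 11110xxx → 4-byte sequence.
Byte 1: 0xF0 = 11110000, payload 000 (3 bits).
Byte 2: 0x90 = 10010000 (10xxxxxx ✓), payload 010000.
Byte 3: 0x90 = 10010000 (10xxxxxx ✓), payload 010000.
Byte 4: 0x8C = 10001100 (10xxxxxx ✓), payload 001100.
Concatenate: 000010000010000001100 = 0x1040C (21 bits → U+1040C).

U+1040C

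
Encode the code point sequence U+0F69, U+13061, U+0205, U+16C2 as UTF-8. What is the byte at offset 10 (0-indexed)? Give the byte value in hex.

U+0F69 → 3-byte form E0 BD A9 at offsets 0–2.
U+13061 → 4-byte form F0 93 81 A1 at offsets 3–6.
U+0205 → 2-byte form C8 85 at offsets 7–8.
U+16C2 → 3-byte form E1 9B 82 at offsets 9–11.
Offset 10 falls in char 4's range; it's byte 2 of E1 9B 82 = 0x9B.

0x9B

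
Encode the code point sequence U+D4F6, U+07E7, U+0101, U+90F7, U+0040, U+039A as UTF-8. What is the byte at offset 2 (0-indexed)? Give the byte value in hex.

U+D4F6 → 3-byte form ED 93 B6 at offsets 0–2.
Offset 2 falls in char 1's range; it's byte 3 of ED 93 B6 = 0xB6.

0xB6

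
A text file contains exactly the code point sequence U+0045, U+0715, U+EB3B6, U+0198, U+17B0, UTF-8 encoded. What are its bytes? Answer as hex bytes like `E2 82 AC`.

45 DC 95 F3 AB 8E B6 C6 98 E1 9E B0

U+0045: 1-byte form → 45.
U+0715: 2-byte form → DC 95.
U+EB3B6: 4-byte form → F3 AB 8E B6.
U+0198: 2-byte form → C6 98.
U+17B0: 3-byte form → E1 9E B0.
Concatenated (12 bytes): 45 DC 95 F3 AB 8E B6 C6 98 E1 9E B0.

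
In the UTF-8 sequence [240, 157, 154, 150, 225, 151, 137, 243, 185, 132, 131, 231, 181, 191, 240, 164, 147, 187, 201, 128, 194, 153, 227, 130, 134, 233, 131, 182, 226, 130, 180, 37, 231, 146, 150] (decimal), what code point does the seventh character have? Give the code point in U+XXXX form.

Offset 0: leading byte 0xF0 = 11110000 → 4-byte char #1 = F0 9D 9A 96.
Offset 4: leading byte 0xE1 = 11100001 → 3-byte char #2 = E1 97 89.
Offset 7: leading byte 0xF3 = 11110011 → 4-byte char #3 = F3 B9 84 83.
Offset 11: leading byte 0xE7 = 11100111 → 3-byte char #4 = E7 B5 BF.
Offset 14: leading byte 0xF0 = 11110000 → 4-byte char #5 = F0 A4 93 BB.
Offset 18: leading byte 0xC9 = 11001001 → 2-byte char #6 = C9 80.
Offset 20: leading byte 0xC2 = 11000010 → 2-byte char #7 = C2 99.
Leading byte 0xC2 = 11000010 matches 110xxxxx → 2-byte sequence.
Byte 1: 0xC2 = 11000010, payload 00010 (5 bits).
Byte 2: 0x99 = 10011001 (10xxxxxx ✓), payload 011001.
Concatenate: 00010011001 = 0x99 (11 bits → U+0099).

U+0099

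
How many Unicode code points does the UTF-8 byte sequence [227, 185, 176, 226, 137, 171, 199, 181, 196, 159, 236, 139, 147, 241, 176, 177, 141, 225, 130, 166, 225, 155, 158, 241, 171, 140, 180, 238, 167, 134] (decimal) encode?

10

Byte at offset 0: 0xE3 = 11100011 → 3-byte char (#1). Advance 3.
Byte at offset 3: 0xE2 = 11100010 → 3-byte char (#2). Advance 3.
Byte at offset 6: 0xC7 = 11000111 → 2-byte char (#3). Advance 2.
Byte at offset 8: 0xC4 = 11000100 → 2-byte char (#4). Advance 2.
Byte at offset 10: 0xEC = 11101100 → 3-byte char (#5). Advance 3.
Byte at offset 13: 0xF1 = 11110001 → 4-byte char (#6). Advance 4.
Byte at offset 17: 0xE1 = 11100001 → 3-byte char (#7). Advance 3.
Byte at offset 20: 0xE1 = 11100001 → 3-byte char (#8). Advance 3.
Byte at offset 23: 0xF1 = 11110001 → 4-byte char (#9). Advance 4.
Byte at offset 27: 0xEE = 11101110 → 3-byte char (#10). Advance 3.
Reached end at offset 30 after 10 code points.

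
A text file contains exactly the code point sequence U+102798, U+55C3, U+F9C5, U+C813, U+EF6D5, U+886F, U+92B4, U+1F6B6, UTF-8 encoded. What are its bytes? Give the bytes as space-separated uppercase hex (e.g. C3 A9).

U+102798: 4-byte form → F4 82 9E 98.
U+55C3: 3-byte form → E5 97 83.
U+F9C5: 3-byte form → EF A7 85.
U+C813: 3-byte form → EC A0 93.
U+EF6D5: 4-byte form → F3 AF 9B 95.
U+886F: 3-byte form → E8 A1 AF.
U+92B4: 3-byte form → E9 8A B4.
U+1F6B6: 4-byte form → F0 9F 9A B6.
Concatenated (27 bytes): F4 82 9E 98 E5 97 83 EF A7 85 EC A0 93 F3 AF 9B 95 E8 A1 AF E9 8A B4 F0 9F 9A B6.

F4 82 9E 98 E5 97 83 EF A7 85 EC A0 93 F3 AF 9B 95 E8 A1 AF E9 8A B4 F0 9F 9A B6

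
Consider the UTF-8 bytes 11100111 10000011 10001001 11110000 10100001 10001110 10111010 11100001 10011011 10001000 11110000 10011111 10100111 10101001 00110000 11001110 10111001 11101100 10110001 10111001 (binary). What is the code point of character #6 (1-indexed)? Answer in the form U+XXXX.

U+03B9

Offset 0: leading byte 0xE7 = 11100111 → 3-byte char #1 = E7 83 89.
Offset 3: leading byte 0xF0 = 11110000 → 4-byte char #2 = F0 A1 8E BA.
Offset 7: leading byte 0xE1 = 11100001 → 3-byte char #3 = E1 9B 88.
Offset 10: leading byte 0xF0 = 11110000 → 4-byte char #4 = F0 9F A7 A9.
Offset 14: leading byte 0x30 = 00110000 → 1-byte char #5 = 30.
Offset 15: leading byte 0xCE = 11001110 → 2-byte char #6 = CE B9.
Leading byte 0xCE = 11001110 matches 110xxxxx → 2-byte sequence.
Byte 1: 0xCE = 11001110, payload 01110 (5 bits).
Byte 2: 0xB9 = 10111001 (10xxxxxx ✓), payload 111001.
Concatenate: 01110111001 = 0x3B9 (11 bits → U+03B9).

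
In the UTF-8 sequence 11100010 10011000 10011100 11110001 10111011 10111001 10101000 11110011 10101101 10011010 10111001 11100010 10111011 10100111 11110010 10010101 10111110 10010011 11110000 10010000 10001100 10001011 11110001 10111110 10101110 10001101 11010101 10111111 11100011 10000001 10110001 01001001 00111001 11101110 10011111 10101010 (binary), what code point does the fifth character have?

Offset 0: leading byte 0xE2 = 11100010 → 3-byte char #1 = E2 98 9C.
Offset 3: leading byte 0xF1 = 11110001 → 4-byte char #2 = F1 BB B9 A8.
Offset 7: leading byte 0xF3 = 11110011 → 4-byte char #3 = F3 AD 9A B9.
Offset 11: leading byte 0xE2 = 11100010 → 3-byte char #4 = E2 BB A7.
Offset 14: leading byte 0xF2 = 11110010 → 4-byte char #5 = F2 95 BE 93.
Leading byte 0xF2 = 11110010 matches 11110xxx → 4-byte sequence.
Byte 1: 0xF2 = 11110010, payload 010 (3 bits).
Byte 2: 0x95 = 10010101 (10xxxxxx ✓), payload 010101.
Byte 3: 0xBE = 10111110 (10xxxxxx ✓), payload 111110.
Byte 4: 0x93 = 10010011 (10xxxxxx ✓), payload 010011.
Concatenate: 010010101111110010011 = 0x95F93 (21 bits → U+95F93).

U+95F93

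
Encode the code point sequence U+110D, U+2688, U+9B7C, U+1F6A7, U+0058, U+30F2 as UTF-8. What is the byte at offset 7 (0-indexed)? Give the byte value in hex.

U+110D → 3-byte form E1 84 8D at offsets 0–2.
U+2688 → 3-byte form E2 9A 88 at offsets 3–5.
U+9B7C → 3-byte form E9 AD BC at offsets 6–8.
Offset 7 falls in char 3's range; it's byte 2 of E9 AD BC = 0xAD.

0xAD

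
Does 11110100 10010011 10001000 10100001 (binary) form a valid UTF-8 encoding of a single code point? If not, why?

Leading byte 0xF4 = 11110100 → 4-byte form.
Payload = 0x113221, which exceeds U+10FFFF, the maximum Unicode code point. (Leading bytes F5–FF, or F4 followed by ≥ 0x90, are invalid.)

invalid (encodes a value above U+10FFFF)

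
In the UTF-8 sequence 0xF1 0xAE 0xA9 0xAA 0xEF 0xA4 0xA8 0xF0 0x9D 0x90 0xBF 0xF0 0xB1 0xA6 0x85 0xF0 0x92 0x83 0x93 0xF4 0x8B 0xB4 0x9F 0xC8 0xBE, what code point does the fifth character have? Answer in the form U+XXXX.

U+120D3

Offset 0: leading byte 0xF1 = 11110001 → 4-byte char #1 = F1 AE A9 AA.
Offset 4: leading byte 0xEF = 11101111 → 3-byte char #2 = EF A4 A8.
Offset 7: leading byte 0xF0 = 11110000 → 4-byte char #3 = F0 9D 90 BF.
Offset 11: leading byte 0xF0 = 11110000 → 4-byte char #4 = F0 B1 A6 85.
Offset 15: leading byte 0xF0 = 11110000 → 4-byte char #5 = F0 92 83 93.
Leading byte 0xF0 = 11110000 matches 11110xxx → 4-byte sequence.
Byte 1: 0xF0 = 11110000, payload 000 (3 bits).
Byte 2: 0x92 = 10010010 (10xxxxxx ✓), payload 010010.
Byte 3: 0x83 = 10000011 (10xxxxxx ✓), payload 000011.
Byte 4: 0x93 = 10010011 (10xxxxxx ✓), payload 010011.
Concatenate: 000010010000011010011 = 0x120D3 (21 bits → U+120D3).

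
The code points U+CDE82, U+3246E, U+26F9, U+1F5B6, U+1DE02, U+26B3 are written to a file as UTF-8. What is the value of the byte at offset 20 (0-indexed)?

0x9A

U+CDE82 → 4-byte form F3 8D BA 82 at offsets 0–3.
U+3246E → 4-byte form F0 B2 91 AE at offsets 4–7.
U+26F9 → 3-byte form E2 9B B9 at offsets 8–10.
U+1F5B6 → 4-byte form F0 9F 96 B6 at offsets 11–14.
U+1DE02 → 4-byte form F0 9D B8 82 at offsets 15–18.
U+26B3 → 3-byte form E2 9A B3 at offsets 19–21.
Offset 20 falls in char 6's range; it's byte 2 of E2 9A B3 = 0x9A.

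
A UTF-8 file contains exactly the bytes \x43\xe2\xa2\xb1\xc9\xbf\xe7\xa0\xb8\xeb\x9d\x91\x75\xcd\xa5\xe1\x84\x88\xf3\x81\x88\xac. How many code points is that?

Byte at offset 0: 0x43 = 01000011 → 1-byte char (#1). Advance 1.
Byte at offset 1: 0xE2 = 11100010 → 3-byte char (#2). Advance 3.
Byte at offset 4: 0xC9 = 11001001 → 2-byte char (#3). Advance 2.
Byte at offset 6: 0xE7 = 11100111 → 3-byte char (#4). Advance 3.
Byte at offset 9: 0xEB = 11101011 → 3-byte char (#5). Advance 3.
Byte at offset 12: 0x75 = 01110101 → 1-byte char (#6). Advance 1.
Byte at offset 13: 0xCD = 11001101 → 2-byte char (#7). Advance 2.
Byte at offset 15: 0xE1 = 11100001 → 3-byte char (#8). Advance 3.
Byte at offset 18: 0xF3 = 11110011 → 4-byte char (#9). Advance 4.
Reached end at offset 22 after 9 code points.

9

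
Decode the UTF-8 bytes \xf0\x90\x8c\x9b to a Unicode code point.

U+1031B

Leading byte 0xF0 = 11110000 matches 11110xxx → 4-byte sequence.
Byte 1: 0xF0 = 11110000, payload 000 (3 bits).
Byte 2: 0x90 = 10010000 (10xxxxxx ✓), payload 010000.
Byte 3: 0x8C = 10001100 (10xxxxxx ✓), payload 001100.
Byte 4: 0x9B = 10011011 (10xxxxxx ✓), payload 011011.
Concatenate: 000010000001100011011 = 0x1031B (21 bits → U+1031B).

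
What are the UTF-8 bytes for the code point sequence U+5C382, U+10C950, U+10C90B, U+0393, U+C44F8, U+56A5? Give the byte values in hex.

U+5C382: 4-byte form → F1 9C 8E 82.
U+10C950: 4-byte form → F4 8C A5 90.
U+10C90B: 4-byte form → F4 8C A4 8B.
U+0393: 2-byte form → CE 93.
U+C44F8: 4-byte form → F3 84 93 B8.
U+56A5: 3-byte form → E5 9A A5.
Concatenated (21 bytes): F1 9C 8E 82 F4 8C A5 90 F4 8C A4 8B CE 93 F3 84 93 B8 E5 9A A5.

F1 9C 8E 82 F4 8C A5 90 F4 8C A4 8B CE 93 F3 84 93 B8 E5 9A A5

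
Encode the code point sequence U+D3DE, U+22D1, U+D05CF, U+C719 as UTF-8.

U+D3DE: 3-byte form → ED 8F 9E.
U+22D1: 3-byte form → E2 8B 91.
U+D05CF: 4-byte form → F3 90 97 8F.
U+C719: 3-byte form → EC 9C 99.
Concatenated (13 bytes): ED 8F 9E E2 8B 91 F3 90 97 8F EC 9C 99.

ED 8F 9E E2 8B 91 F3 90 97 8F EC 9C 99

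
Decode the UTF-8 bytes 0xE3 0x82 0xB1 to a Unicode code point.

Leading byte 0xE3 = 11100011 matches 1110xxxx → 3-byte sequence.
Byte 1: 0xE3 = 11100011, payload 0011 (4 bits).
Byte 2: 0x82 = 10000010 (10xxxxxx ✓), payload 000010.
Byte 3: 0xB1 = 10110001 (10xxxxxx ✓), payload 110001.
Concatenate: 0011000010110001 = 0x30B1 (16 bits → U+30B1).

U+30B1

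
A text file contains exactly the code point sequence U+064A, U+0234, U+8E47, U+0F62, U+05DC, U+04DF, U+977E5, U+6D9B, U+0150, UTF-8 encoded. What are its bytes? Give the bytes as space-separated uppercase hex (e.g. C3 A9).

D9 8A C8 B4 E8 B9 87 E0 BD A2 D7 9C D3 9F F2 97 9F A5 E6 B6 9B C5 90

U+064A: 2-byte form → D9 8A.
U+0234: 2-byte form → C8 B4.
U+8E47: 3-byte form → E8 B9 87.
U+0F62: 3-byte form → E0 BD A2.
U+05DC: 2-byte form → D7 9C.
U+04DF: 2-byte form → D3 9F.
U+977E5: 4-byte form → F2 97 9F A5.
U+6D9B: 3-byte form → E6 B6 9B.
U+0150: 2-byte form → C5 90.
Concatenated (23 bytes): D9 8A C8 B4 E8 B9 87 E0 BD A2 D7 9C D3 9F F2 97 9F A5 E6 B6 9B C5 90.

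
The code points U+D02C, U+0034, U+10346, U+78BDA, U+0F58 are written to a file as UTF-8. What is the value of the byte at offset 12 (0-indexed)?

U+D02C → 3-byte form ED 80 AC at offsets 0–2.
U+0034 → 1-byte form 34 at offsets 3–3.
U+10346 → 4-byte form F0 90 8D 86 at offsets 4–7.
U+78BDA → 4-byte form F1 B8 AF 9A at offsets 8–11.
U+0F58 → 3-byte form E0 BD 98 at offsets 12–14.
Offset 12 falls in char 5's range; it's byte 1 of E0 BD 98 = 0xE0.

0xE0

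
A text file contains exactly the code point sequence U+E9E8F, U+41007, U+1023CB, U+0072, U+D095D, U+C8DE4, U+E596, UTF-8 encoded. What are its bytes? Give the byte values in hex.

U+E9E8F: 4-byte form → F3 A9 BA 8F.
U+41007: 4-byte form → F1 81 80 87.
U+1023CB: 4-byte form → F4 82 8F 8B.
U+0072: 1-byte form → 72.
U+D095D: 4-byte form → F3 90 A5 9D.
U+C8DE4: 4-byte form → F3 88 B7 A4.
U+E596: 3-byte form → EE 96 96.
Concatenated (24 bytes): F3 A9 BA 8F F1 81 80 87 F4 82 8F 8B 72 F3 90 A5 9D F3 88 B7 A4 EE 96 96.

F3 A9 BA 8F F1 81 80 87 F4 82 8F 8B 72 F3 90 A5 9D F3 88 B7 A4 EE 96 96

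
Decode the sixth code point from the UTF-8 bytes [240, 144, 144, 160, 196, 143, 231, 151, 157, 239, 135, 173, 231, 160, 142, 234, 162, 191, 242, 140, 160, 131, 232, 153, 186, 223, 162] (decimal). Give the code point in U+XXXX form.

Offset 0: leading byte 0xF0 = 11110000 → 4-byte char #1 = F0 90 90 A0.
Offset 4: leading byte 0xC4 = 11000100 → 2-byte char #2 = C4 8F.
Offset 6: leading byte 0xE7 = 11100111 → 3-byte char #3 = E7 97 9D.
Offset 9: leading byte 0xEF = 11101111 → 3-byte char #4 = EF 87 AD.
Offset 12: leading byte 0xE7 = 11100111 → 3-byte char #5 = E7 A0 8E.
Offset 15: leading byte 0xEA = 11101010 → 3-byte char #6 = EA A2 BF.
Leading byte 0xEA = 11101010 matches 1110xxxx → 3-byte sequence.
Byte 1: 0xEA = 11101010, payload 1010 (4 bits).
Byte 2: 0xA2 = 10100010 (10xxxxxx ✓), payload 100010.
Byte 3: 0xBF = 10111111 (10xxxxxx ✓), payload 111111.
Concatenate: 1010100010111111 = 0xA8BF (16 bits → U+A8BF).

U+A8BF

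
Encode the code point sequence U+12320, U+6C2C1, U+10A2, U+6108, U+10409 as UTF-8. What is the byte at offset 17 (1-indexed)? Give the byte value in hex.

0x90

1-indexed offset 17 is 0-indexed offset 16.
U+12320 → 4-byte form F0 92 8C A0 at offsets 0–3.
U+6C2C1 → 4-byte form F1 AC 8B 81 at offsets 4–7.
U+10A2 → 3-byte form E1 82 A2 at offsets 8–10.
U+6108 → 3-byte form E6 84 88 at offsets 11–13.
U+10409 → 4-byte form F0 90 90 89 at offsets 14–17.
Offset 16 falls in char 5's range; it's byte 3 of F0 90 90 89 = 0x90.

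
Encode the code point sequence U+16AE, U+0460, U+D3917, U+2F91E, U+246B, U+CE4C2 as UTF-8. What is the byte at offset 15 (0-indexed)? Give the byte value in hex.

U+16AE → 3-byte form E1 9A AE at offsets 0–2.
U+0460 → 2-byte form D1 A0 at offsets 3–4.
U+D3917 → 4-byte form F3 93 A4 97 at offsets 5–8.
U+2F91E → 4-byte form F0 AF A4 9E at offsets 9–12.
U+246B → 3-byte form E2 91 AB at offsets 13–15.
Offset 15 falls in char 5's range; it's byte 3 of E2 91 AB = 0xAB.

0xAB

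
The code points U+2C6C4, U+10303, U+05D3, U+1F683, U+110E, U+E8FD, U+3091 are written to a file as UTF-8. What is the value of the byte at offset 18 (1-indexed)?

1-indexed offset 18 is 0-indexed offset 17.
U+2C6C4 → 4-byte form F0 AC 9B 84 at offsets 0–3.
U+10303 → 4-byte form F0 90 8C 83 at offsets 4–7.
U+05D3 → 2-byte form D7 93 at offsets 8–9.
U+1F683 → 4-byte form F0 9F 9A 83 at offsets 10–13.
U+110E → 3-byte form E1 84 8E at offsets 14–16.
U+E8FD → 3-byte form EE A3 BD at offsets 17–19.
Offset 17 falls in char 6's range; it's byte 1 of EE A3 BD = 0xEE.

0xEE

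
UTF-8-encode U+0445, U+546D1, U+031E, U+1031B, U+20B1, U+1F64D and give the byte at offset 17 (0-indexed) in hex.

0x99

U+0445 → 2-byte form D1 85 at offsets 0–1.
U+546D1 → 4-byte form F1 94 9B 91 at offsets 2–5.
U+031E → 2-byte form CC 9E at offsets 6–7.
U+1031B → 4-byte form F0 90 8C 9B at offsets 8–11.
U+20B1 → 3-byte form E2 82 B1 at offsets 12–14.
U+1F64D → 4-byte form F0 9F 99 8D at offsets 15–18.
Offset 17 falls in char 6's range; it's byte 3 of F0 9F 99 8D = 0x99.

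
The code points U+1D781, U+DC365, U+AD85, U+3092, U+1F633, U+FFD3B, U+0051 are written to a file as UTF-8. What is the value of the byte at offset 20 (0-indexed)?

0xB4

U+1D781 → 4-byte form F0 9D 9E 81 at offsets 0–3.
U+DC365 → 4-byte form F3 9C 8D A5 at offsets 4–7.
U+AD85 → 3-byte form EA B6 85 at offsets 8–10.
U+3092 → 3-byte form E3 82 92 at offsets 11–13.
U+1F633 → 4-byte form F0 9F 98 B3 at offsets 14–17.
U+FFD3B → 4-byte form F3 BF B4 BB at offsets 18–21.
Offset 20 falls in char 6's range; it's byte 3 of F3 BF B4 BB = 0xB4.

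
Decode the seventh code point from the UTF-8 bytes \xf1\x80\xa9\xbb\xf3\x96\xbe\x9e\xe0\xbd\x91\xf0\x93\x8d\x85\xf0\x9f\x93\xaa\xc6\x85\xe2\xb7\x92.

U+2DD2

Offset 0: leading byte 0xF1 = 11110001 → 4-byte char #1 = F1 80 A9 BB.
Offset 4: leading byte 0xF3 = 11110011 → 4-byte char #2 = F3 96 BE 9E.
Offset 8: leading byte 0xE0 = 11100000 → 3-byte char #3 = E0 BD 91.
Offset 11: leading byte 0xF0 = 11110000 → 4-byte char #4 = F0 93 8D 85.
Offset 15: leading byte 0xF0 = 11110000 → 4-byte char #5 = F0 9F 93 AA.
Offset 19: leading byte 0xC6 = 11000110 → 2-byte char #6 = C6 85.
Offset 21: leading byte 0xE2 = 11100010 → 3-byte char #7 = E2 B7 92.
Leading byte 0xE2 = 11100010 matches 1110xxxx → 3-byte sequence.
Byte 1: 0xE2 = 11100010, payload 0010 (4 bits).
Byte 2: 0xB7 = 10110111 (10xxxxxx ✓), payload 110111.
Byte 3: 0x92 = 10010010 (10xxxxxx ✓), payload 010010.
Concatenate: 0010110111010010 = 0x2DD2 (16 bits → U+2DD2).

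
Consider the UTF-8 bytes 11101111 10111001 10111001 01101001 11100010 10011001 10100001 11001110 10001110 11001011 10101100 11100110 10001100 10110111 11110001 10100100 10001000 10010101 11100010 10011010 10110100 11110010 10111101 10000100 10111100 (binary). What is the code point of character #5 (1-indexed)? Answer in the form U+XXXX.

Offset 0: leading byte 0xEF = 11101111 → 3-byte char #1 = EF B9 B9.
Offset 3: leading byte 0x69 = 01101001 → 1-byte char #2 = 69.
Offset 4: leading byte 0xE2 = 11100010 → 3-byte char #3 = E2 99 A1.
Offset 7: leading byte 0xCE = 11001110 → 2-byte char #4 = CE 8E.
Offset 9: leading byte 0xCB = 11001011 → 2-byte char #5 = CB AC.
Leading byte 0xCB = 11001011 matches 110xxxxx → 2-byte sequence.
Byte 1: 0xCB = 11001011, payload 01011 (5 bits).
Byte 2: 0xAC = 10101100 (10xxxxxx ✓), payload 101100.
Concatenate: 01011101100 = 0x2EC (11 bits → U+02EC).

U+02EC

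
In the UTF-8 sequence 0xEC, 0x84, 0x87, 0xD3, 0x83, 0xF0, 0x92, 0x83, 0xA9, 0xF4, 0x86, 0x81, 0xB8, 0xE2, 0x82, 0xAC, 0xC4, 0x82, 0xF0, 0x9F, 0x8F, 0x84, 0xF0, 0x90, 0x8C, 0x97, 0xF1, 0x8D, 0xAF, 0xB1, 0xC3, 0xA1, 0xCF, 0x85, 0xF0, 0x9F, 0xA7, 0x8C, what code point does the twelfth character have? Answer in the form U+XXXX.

U+1F9CC

Offset 0: leading byte 0xEC = 11101100 → 3-byte char #1 = EC 84 87.
Offset 3: leading byte 0xD3 = 11010011 → 2-byte char #2 = D3 83.
Offset 5: leading byte 0xF0 = 11110000 → 4-byte char #3 = F0 92 83 A9.
Offset 9: leading byte 0xF4 = 11110100 → 4-byte char #4 = F4 86 81 B8.
Offset 13: leading byte 0xE2 = 11100010 → 3-byte char #5 = E2 82 AC.
Offset 16: leading byte 0xC4 = 11000100 → 2-byte char #6 = C4 82.
Offset 18: leading byte 0xF0 = 11110000 → 4-byte char #7 = F0 9F 8F 84.
Offset 22: leading byte 0xF0 = 11110000 → 4-byte char #8 = F0 90 8C 97.
Offset 26: leading byte 0xF1 = 11110001 → 4-byte char #9 = F1 8D AF B1.
Offset 30: leading byte 0xC3 = 11000011 → 2-byte char #10 = C3 A1.
Offset 32: leading byte 0xCF = 11001111 → 2-byte char #11 = CF 85.
Offset 34: leading byte 0xF0 = 11110000 → 4-byte char #12 = F0 9F A7 8C.
Leading byte 0xF0 = 11110000 matches 11110xxx → 4-byte sequence.
Byte 1: 0xF0 = 11110000, payload 000 (3 bits).
Byte 2: 0x9F = 10011111 (10xxxxxx ✓), payload 011111.
Byte 3: 0xA7 = 10100111 (10xxxxxx ✓), payload 100111.
Byte 4: 0x8C = 10001100 (10xxxxxx ✓), payload 001100.
Concatenate: 000011111100111001100 = 0x1F9CC (21 bits → U+1F9CC).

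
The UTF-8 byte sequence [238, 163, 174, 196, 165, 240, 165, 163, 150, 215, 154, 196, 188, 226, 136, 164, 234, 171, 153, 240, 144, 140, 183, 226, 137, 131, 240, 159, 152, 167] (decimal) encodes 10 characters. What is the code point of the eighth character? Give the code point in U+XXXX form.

Offset 0: leading byte 0xEE = 11101110 → 3-byte char #1 = EE A3 AE.
Offset 3: leading byte 0xC4 = 11000100 → 2-byte char #2 = C4 A5.
Offset 5: leading byte 0xF0 = 11110000 → 4-byte char #3 = F0 A5 A3 96.
Offset 9: leading byte 0xD7 = 11010111 → 2-byte char #4 = D7 9A.
Offset 11: leading byte 0xC4 = 11000100 → 2-byte char #5 = C4 BC.
Offset 13: leading byte 0xE2 = 11100010 → 3-byte char #6 = E2 88 A4.
Offset 16: leading byte 0xEA = 11101010 → 3-byte char #7 = EA AB 99.
Offset 19: leading byte 0xF0 = 11110000 → 4-byte char #8 = F0 90 8C B7.
Leading byte 0xF0 = 11110000 matches 11110xxx → 4-byte sequence.
Byte 1: 0xF0 = 11110000, payload 000 (3 bits).
Byte 2: 0x90 = 10010000 (10xxxxxx ✓), payload 010000.
Byte 3: 0x8C = 10001100 (10xxxxxx ✓), payload 001100.
Byte 4: 0xB7 = 10110111 (10xxxxxx ✓), payload 110111.
Concatenate: 000010000001100110111 = 0x10337 (21 bits → U+10337).

U+10337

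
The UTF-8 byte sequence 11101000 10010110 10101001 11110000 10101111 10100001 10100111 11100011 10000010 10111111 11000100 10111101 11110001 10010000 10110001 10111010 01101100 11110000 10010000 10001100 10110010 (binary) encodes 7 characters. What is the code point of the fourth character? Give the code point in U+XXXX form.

Offset 0: leading byte 0xE8 = 11101000 → 3-byte char #1 = E8 96 A9.
Offset 3: leading byte 0xF0 = 11110000 → 4-byte char #2 = F0 AF A1 A7.
Offset 7: leading byte 0xE3 = 11100011 → 3-byte char #3 = E3 82 BF.
Offset 10: leading byte 0xC4 = 11000100 → 2-byte char #4 = C4 BD.
Leading byte 0xC4 = 11000100 matches 110xxxxx → 2-byte sequence.
Byte 1: 0xC4 = 11000100, payload 00100 (5 bits).
Byte 2: 0xBD = 10111101 (10xxxxxx ✓), payload 111101.
Concatenate: 00100111101 = 0x13D (11 bits → U+013D).

U+013D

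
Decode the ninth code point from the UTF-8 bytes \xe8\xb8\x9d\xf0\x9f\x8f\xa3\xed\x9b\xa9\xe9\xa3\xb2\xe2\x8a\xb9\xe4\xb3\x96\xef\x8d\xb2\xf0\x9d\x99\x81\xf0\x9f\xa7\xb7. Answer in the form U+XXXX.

U+1F9F7

Offset 0: leading byte 0xE8 = 11101000 → 3-byte char #1 = E8 B8 9D.
Offset 3: leading byte 0xF0 = 11110000 → 4-byte char #2 = F0 9F 8F A3.
Offset 7: leading byte 0xED = 11101101 → 3-byte char #3 = ED 9B A9.
Offset 10: leading byte 0xE9 = 11101001 → 3-byte char #4 = E9 A3 B2.
Offset 13: leading byte 0xE2 = 11100010 → 3-byte char #5 = E2 8A B9.
Offset 16: leading byte 0xE4 = 11100100 → 3-byte char #6 = E4 B3 96.
Offset 19: leading byte 0xEF = 11101111 → 3-byte char #7 = EF 8D B2.
Offset 22: leading byte 0xF0 = 11110000 → 4-byte char #8 = F0 9D 99 81.
Offset 26: leading byte 0xF0 = 11110000 → 4-byte char #9 = F0 9F A7 B7.
Leading byte 0xF0 = 11110000 matches 11110xxx → 4-byte sequence.
Byte 1: 0xF0 = 11110000, payload 000 (3 bits).
Byte 2: 0x9F = 10011111 (10xxxxxx ✓), payload 011111.
Byte 3: 0xA7 = 10100111 (10xxxxxx ✓), payload 100111.
Byte 4: 0xB7 = 10110111 (10xxxxxx ✓), payload 110111.
Concatenate: 000011111100111110111 = 0x1F9F7 (21 bits → U+1F9F7).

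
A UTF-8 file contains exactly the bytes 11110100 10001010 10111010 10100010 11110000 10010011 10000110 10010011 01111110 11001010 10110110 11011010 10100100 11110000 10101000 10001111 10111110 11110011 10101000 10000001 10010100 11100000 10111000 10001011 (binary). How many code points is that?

Byte at offset 0: 0xF4 = 11110100 → 4-byte char (#1). Advance 4.
Byte at offset 4: 0xF0 = 11110000 → 4-byte char (#2). Advance 4.
Byte at offset 8: 0x7E = 01111110 → 1-byte char (#3). Advance 1.
Byte at offset 9: 0xCA = 11001010 → 2-byte char (#4). Advance 2.
Byte at offset 11: 0xDA = 11011010 → 2-byte char (#5). Advance 2.
Byte at offset 13: 0xF0 = 11110000 → 4-byte char (#6). Advance 4.
Byte at offset 17: 0xF3 = 11110011 → 4-byte char (#7). Advance 4.
Byte at offset 21: 0xE0 = 11100000 → 3-byte char (#8). Advance 3.
Reached end at offset 24 after 8 code points.

8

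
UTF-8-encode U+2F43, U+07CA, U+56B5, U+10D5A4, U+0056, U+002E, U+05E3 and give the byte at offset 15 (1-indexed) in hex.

0xD7

1-indexed offset 15 is 0-indexed offset 14.
U+2F43 → 3-byte form E2 BD 83 at offsets 0–2.
U+07CA → 2-byte form DF 8A at offsets 3–4.
U+56B5 → 3-byte form E5 9A B5 at offsets 5–7.
U+10D5A4 → 4-byte form F4 8D 96 A4 at offsets 8–11.
U+0056 → 1-byte form 56 at offsets 12–12.
U+002E → 1-byte form 2E at offsets 13–13.
U+05E3 → 2-byte form D7 A3 at offsets 14–15.
Offset 14 falls in char 7's range; it's byte 1 of D7 A3 = 0xD7.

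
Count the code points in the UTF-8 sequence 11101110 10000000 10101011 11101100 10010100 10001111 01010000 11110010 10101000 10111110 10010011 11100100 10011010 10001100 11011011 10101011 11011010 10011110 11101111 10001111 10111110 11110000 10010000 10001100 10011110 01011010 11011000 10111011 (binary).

Byte at offset 0: 0xEE = 11101110 → 3-byte char (#1). Advance 3.
Byte at offset 3: 0xEC = 11101100 → 3-byte char (#2). Advance 3.
Byte at offset 6: 0x50 = 01010000 → 1-byte char (#3). Advance 1.
Byte at offset 7: 0xF2 = 11110010 → 4-byte char (#4). Advance 4.
Byte at offset 11: 0xE4 = 11100100 → 3-byte char (#5). Advance 3.
Byte at offset 14: 0xDB = 11011011 → 2-byte char (#6). Advance 2.
Byte at offset 16: 0xDA = 11011010 → 2-byte char (#7). Advance 2.
Byte at offset 18: 0xEF = 11101111 → 3-byte char (#8). Advance 3.
Byte at offset 21: 0xF0 = 11110000 → 4-byte char (#9). Advance 4.
Byte at offset 25: 0x5A = 01011010 → 1-byte char (#10). Advance 1.
Byte at offset 26: 0xD8 = 11011000 → 2-byte char (#11). Advance 2.
Reached end at offset 28 after 11 code points.

11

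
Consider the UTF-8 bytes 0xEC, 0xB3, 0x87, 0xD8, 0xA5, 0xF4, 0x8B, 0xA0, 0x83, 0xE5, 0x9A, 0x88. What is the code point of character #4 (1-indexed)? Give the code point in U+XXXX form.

Offset 0: leading byte 0xEC = 11101100 → 3-byte char #1 = EC B3 87.
Offset 3: leading byte 0xD8 = 11011000 → 2-byte char #2 = D8 A5.
Offset 5: leading byte 0xF4 = 11110100 → 4-byte char #3 = F4 8B A0 83.
Offset 9: leading byte 0xE5 = 11100101 → 3-byte char #4 = E5 9A 88.
Leading byte 0xE5 = 11100101 matches 1110xxxx → 3-byte sequence.
Byte 1: 0xE5 = 11100101, payload 0101 (4 bits).
Byte 2: 0x9A = 10011010 (10xxxxxx ✓), payload 011010.
Byte 3: 0x88 = 10001000 (10xxxxxx ✓), payload 001000.
Concatenate: 0101011010001000 = 0x5688 (16 bits → U+5688).

U+5688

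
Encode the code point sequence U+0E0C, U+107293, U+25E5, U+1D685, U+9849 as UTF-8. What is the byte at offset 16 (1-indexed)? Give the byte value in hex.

1-indexed offset 16 is 0-indexed offset 15.
U+0E0C → 3-byte form E0 B8 8C at offsets 0–2.
U+107293 → 4-byte form F4 87 8A 93 at offsets 3–6.
U+25E5 → 3-byte form E2 97 A5 at offsets 7–9.
U+1D685 → 4-byte form F0 9D 9A 85 at offsets 10–13.
U+9849 → 3-byte form E9 A1 89 at offsets 14–16.
Offset 15 falls in char 5's range; it's byte 2 of E9 A1 89 = 0xA1.

0xA1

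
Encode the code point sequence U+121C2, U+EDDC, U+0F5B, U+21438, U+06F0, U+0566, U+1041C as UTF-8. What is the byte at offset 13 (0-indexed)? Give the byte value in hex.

0xB8

U+121C2 → 4-byte form F0 92 87 82 at offsets 0–3.
U+EDDC → 3-byte form EE B7 9C at offsets 4–6.
U+0F5B → 3-byte form E0 BD 9B at offsets 7–9.
U+21438 → 4-byte form F0 A1 90 B8 at offsets 10–13.
Offset 13 falls in char 4's range; it's byte 4 of F0 A1 90 B8 = 0xB8.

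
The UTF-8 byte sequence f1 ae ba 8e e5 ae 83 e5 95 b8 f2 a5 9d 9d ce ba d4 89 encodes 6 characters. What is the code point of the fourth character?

U+A575D

Offset 0: leading byte 0xF1 = 11110001 → 4-byte char #1 = F1 AE BA 8E.
Offset 4: leading byte 0xE5 = 11100101 → 3-byte char #2 = E5 AE 83.
Offset 7: leading byte 0xE5 = 11100101 → 3-byte char #3 = E5 95 B8.
Offset 10: leading byte 0xF2 = 11110010 → 4-byte char #4 = F2 A5 9D 9D.
Leading byte 0xF2 = 11110010 matches 11110xxx → 4-byte sequence.
Byte 1: 0xF2 = 11110010, payload 010 (3 bits).
Byte 2: 0xA5 = 10100101 (10xxxxxx ✓), payload 100101.
Byte 3: 0x9D = 10011101 (10xxxxxx ✓), payload 011101.
Byte 4: 0x9D = 10011101 (10xxxxxx ✓), payload 011101.
Concatenate: 010100101011101011101 = 0xA575D (21 bits → U+A575D).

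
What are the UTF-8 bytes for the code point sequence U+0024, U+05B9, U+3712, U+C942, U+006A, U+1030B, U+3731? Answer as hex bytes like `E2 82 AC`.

24 D6 B9 E3 9C 92 EC A5 82 6A F0 90 8C 8B E3 9C B1

U+0024: 1-byte form → 24.
U+05B9: 2-byte form → D6 B9.
U+3712: 3-byte form → E3 9C 92.
U+C942: 3-byte form → EC A5 82.
U+006A: 1-byte form → 6A.
U+1030B: 4-byte form → F0 90 8C 8B.
U+3731: 3-byte form → E3 9C B1.
Concatenated (17 bytes): 24 D6 B9 E3 9C 92 EC A5 82 6A F0 90 8C 8B E3 9C B1.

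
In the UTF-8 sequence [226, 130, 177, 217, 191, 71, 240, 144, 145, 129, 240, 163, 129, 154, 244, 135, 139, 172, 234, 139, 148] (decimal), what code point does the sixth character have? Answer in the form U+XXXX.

U+1072EC

Offset 0: leading byte 0xE2 = 11100010 → 3-byte char #1 = E2 82 B1.
Offset 3: leading byte 0xD9 = 11011001 → 2-byte char #2 = D9 BF.
Offset 5: leading byte 0x47 = 01000111 → 1-byte char #3 = 47.
Offset 6: leading byte 0xF0 = 11110000 → 4-byte char #4 = F0 90 91 81.
Offset 10: leading byte 0xF0 = 11110000 → 4-byte char #5 = F0 A3 81 9A.
Offset 14: leading byte 0xF4 = 11110100 → 4-byte char #6 = F4 87 8B AC.
Leading byte 0xF4 = 11110100 matches 11110xxx → 4-byte sequence.
Byte 1: 0xF4 = 11110100, payload 100 (3 bits).
Byte 2: 0x87 = 10000111 (10xxxxxx ✓), payload 000111.
Byte 3: 0x8B = 10001011 (10xxxxxx ✓), payload 001011.
Byte 4: 0xAC = 10101100 (10xxxxxx ✓), payload 101100.
Concatenate: 100000111001011101100 = 0x1072EC (21 bits → U+1072EC).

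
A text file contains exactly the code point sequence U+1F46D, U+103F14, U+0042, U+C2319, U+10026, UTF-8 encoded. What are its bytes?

U+1F46D: 4-byte form → F0 9F 91 AD.
U+103F14: 4-byte form → F4 83 BC 94.
U+0042: 1-byte form → 42.
U+C2319: 4-byte form → F3 82 8C 99.
U+10026: 4-byte form → F0 90 80 A6.
Concatenated (17 bytes): F0 9F 91 AD F4 83 BC 94 42 F3 82 8C 99 F0 90 80 A6.

F0 9F 91 AD F4 83 BC 94 42 F3 82 8C 99 F0 90 80 A6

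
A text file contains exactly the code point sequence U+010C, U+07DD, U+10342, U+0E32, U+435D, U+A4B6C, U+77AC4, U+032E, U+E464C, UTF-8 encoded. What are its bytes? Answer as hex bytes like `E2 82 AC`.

U+010C: 2-byte form → C4 8C.
U+07DD: 2-byte form → DF 9D.
U+10342: 4-byte form → F0 90 8D 82.
U+0E32: 3-byte form → E0 B8 B2.
U+435D: 3-byte form → E4 8D 9D.
U+A4B6C: 4-byte form → F2 A4 AD AC.
U+77AC4: 4-byte form → F1 B7 AB 84.
U+032E: 2-byte form → CC AE.
U+E464C: 4-byte form → F3 A4 99 8C.
Concatenated (28 bytes): C4 8C DF 9D F0 90 8D 82 E0 B8 B2 E4 8D 9D F2 A4 AD AC F1 B7 AB 84 CC AE F3 A4 99 8C.

C4 8C DF 9D F0 90 8D 82 E0 B8 B2 E4 8D 9D F2 A4 AD AC F1 B7 AB 84 CC AE F3 A4 99 8C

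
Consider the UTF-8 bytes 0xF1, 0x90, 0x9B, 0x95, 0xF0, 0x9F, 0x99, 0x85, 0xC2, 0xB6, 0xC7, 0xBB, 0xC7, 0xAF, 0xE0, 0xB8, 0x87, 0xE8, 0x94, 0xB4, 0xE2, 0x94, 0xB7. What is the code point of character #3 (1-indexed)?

Offset 0: leading byte 0xF1 = 11110001 → 4-byte char #1 = F1 90 9B 95.
Offset 4: leading byte 0xF0 = 11110000 → 4-byte char #2 = F0 9F 99 85.
Offset 8: leading byte 0xC2 = 11000010 → 2-byte char #3 = C2 B6.
Leading byte 0xC2 = 11000010 matches 110xxxxx → 2-byte sequence.
Byte 1: 0xC2 = 11000010, payload 00010 (5 bits).
Byte 2: 0xB6 = 10110110 (10xxxxxx ✓), payload 110110.
Concatenate: 00010110110 = 0xB6 (11 bits → U+00B6).

U+00B6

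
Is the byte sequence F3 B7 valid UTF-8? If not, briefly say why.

Leading byte 0xF3 = 11110011 → 4-byte form, but only 2 bytes are present.

invalid (sequence truncated)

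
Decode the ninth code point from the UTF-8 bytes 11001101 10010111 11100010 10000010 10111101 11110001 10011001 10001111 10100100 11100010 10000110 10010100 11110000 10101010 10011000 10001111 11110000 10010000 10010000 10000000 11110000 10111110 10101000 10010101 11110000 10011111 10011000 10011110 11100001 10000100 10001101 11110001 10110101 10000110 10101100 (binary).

Offset 0: leading byte 0xCD = 11001101 → 2-byte char #1 = CD 97.
Offset 2: leading byte 0xE2 = 11100010 → 3-byte char #2 = E2 82 BD.
Offset 5: leading byte 0xF1 = 11110001 → 4-byte char #3 = F1 99 8F A4.
Offset 9: leading byte 0xE2 = 11100010 → 3-byte char #4 = E2 86 94.
Offset 12: leading byte 0xF0 = 11110000 → 4-byte char #5 = F0 AA 98 8F.
Offset 16: leading byte 0xF0 = 11110000 → 4-byte char #6 = F0 90 90 80.
Offset 20: leading byte 0xF0 = 11110000 → 4-byte char #7 = F0 BE A8 95.
Offset 24: leading byte 0xF0 = 11110000 → 4-byte char #8 = F0 9F 98 9E.
Offset 28: leading byte 0xE1 = 11100001 → 3-byte char #9 = E1 84 8D.
Leading byte 0xE1 = 11100001 matches 1110xxxx → 3-byte sequence.
Byte 1: 0xE1 = 11100001, payload 0001 (4 bits).
Byte 2: 0x84 = 10000100 (10xxxxxx ✓), payload 000100.
Byte 3: 0x8D = 10001101 (10xxxxxx ✓), payload 001101.
Concatenate: 0001000100001101 = 0x110D (16 bits → U+110D).

U+110D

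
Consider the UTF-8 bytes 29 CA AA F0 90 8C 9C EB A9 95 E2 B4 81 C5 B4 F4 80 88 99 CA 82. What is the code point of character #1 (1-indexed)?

U+0029

Offset 0: leading byte 0x29 = 00101001 → 1-byte char #1 = 29.
Leading byte 0x29 = 00101001 matches 0xxxxxxx → 1-byte sequence.
Byte 1: 0x29 = 00101001, payload 0101001 (7 bits).
Concatenate: 0101001 = 0x29 (7 bits → U+0029).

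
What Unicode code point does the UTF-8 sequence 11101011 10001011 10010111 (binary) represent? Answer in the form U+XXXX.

Leading byte 0xEB = 11101011 matches 1110xxxx → 3-byte sequence.
Byte 1: 0xEB = 11101011, payload 1011 (4 bits).
Byte 2: 0x8B = 10001011 (10xxxxxx ✓), payload 001011.
Byte 3: 0x97 = 10010111 (10xxxxxx ✓), payload 010111.
Concatenate: 1011001011010111 = 0xB2D7 (16 bits → U+B2D7).

U+B2D7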